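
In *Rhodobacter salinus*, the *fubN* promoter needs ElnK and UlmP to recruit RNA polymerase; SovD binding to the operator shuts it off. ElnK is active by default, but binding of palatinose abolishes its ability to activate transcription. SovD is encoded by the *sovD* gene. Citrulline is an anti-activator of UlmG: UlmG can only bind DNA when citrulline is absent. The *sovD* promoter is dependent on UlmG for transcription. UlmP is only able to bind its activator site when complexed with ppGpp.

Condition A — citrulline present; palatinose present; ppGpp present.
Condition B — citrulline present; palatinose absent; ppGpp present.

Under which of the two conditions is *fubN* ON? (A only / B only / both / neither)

B only

Condition A:
Citrulline is present, so UlmG is inactive.
Required activator UlmG is absent, so *sovD* is not transcribed.
So SovD is not produced.
Palatinose is present, so ElnK is inactive.
ppGpp is present, so UlmP is active.
Required activator ElnK is absent, so *fubN* is not transcribed.
→ *fubN* is OFF in A.
Condition B:
Citrulline is present, so UlmG is inactive.
Required activator UlmG is absent, so *sovD* is not transcribed.
So SovD is not produced.
Palatinose is absent, so ElnK is active.
ppGpp is present, so UlmP is active.
No repressor is bound and ElnK and UlmP are active, so *fubN* is transcribed.
→ *fubN* is ON in B.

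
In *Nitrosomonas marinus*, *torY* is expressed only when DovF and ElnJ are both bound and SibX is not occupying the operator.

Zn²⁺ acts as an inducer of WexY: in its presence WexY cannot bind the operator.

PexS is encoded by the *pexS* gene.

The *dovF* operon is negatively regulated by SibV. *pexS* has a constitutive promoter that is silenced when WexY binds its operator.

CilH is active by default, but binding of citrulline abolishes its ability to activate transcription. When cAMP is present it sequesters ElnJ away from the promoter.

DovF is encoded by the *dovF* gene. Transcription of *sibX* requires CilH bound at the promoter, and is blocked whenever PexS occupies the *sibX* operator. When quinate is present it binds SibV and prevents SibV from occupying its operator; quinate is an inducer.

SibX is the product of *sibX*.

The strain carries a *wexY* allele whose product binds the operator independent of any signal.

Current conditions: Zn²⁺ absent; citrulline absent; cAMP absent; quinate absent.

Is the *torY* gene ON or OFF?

Quinate is absent, so SibV is active.
With repressor SibV bound, *dovF* is not transcribed.
So DovF is not produced.
cAMP is absent, so ElnJ is active.
Citrulline is absent, so CilH is active.
WexY is constitutively active in this strain.
With repressor WexY bound, *pexS* is not transcribed.
So PexS is not produced.
No repressor is bound and CilH is active, so *sibX* is transcribed.
So SibX is produced and active.
With repressor SibX bound, *torY* is not transcribed.

OFF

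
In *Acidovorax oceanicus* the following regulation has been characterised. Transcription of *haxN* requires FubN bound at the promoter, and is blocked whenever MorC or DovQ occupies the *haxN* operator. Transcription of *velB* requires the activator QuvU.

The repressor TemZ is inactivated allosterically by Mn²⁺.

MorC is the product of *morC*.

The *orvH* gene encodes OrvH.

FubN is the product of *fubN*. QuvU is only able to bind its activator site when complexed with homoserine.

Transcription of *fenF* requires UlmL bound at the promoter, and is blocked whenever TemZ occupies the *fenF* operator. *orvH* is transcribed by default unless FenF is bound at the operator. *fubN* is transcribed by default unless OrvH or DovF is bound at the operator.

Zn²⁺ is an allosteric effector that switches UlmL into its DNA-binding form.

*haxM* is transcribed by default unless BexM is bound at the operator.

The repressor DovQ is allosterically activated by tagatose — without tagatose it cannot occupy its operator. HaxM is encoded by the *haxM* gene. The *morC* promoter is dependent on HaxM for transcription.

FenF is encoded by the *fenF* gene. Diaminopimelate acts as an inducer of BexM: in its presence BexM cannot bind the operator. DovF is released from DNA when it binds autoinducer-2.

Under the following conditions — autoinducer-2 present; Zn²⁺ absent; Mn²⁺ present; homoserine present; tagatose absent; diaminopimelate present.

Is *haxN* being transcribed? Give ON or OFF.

Diaminopimelate is present, so BexM is inactive.
With no repressor bound, *haxM* is transcribed.
So HaxM is produced and active.
No repressor is bound and HaxM is active, so *morC* is transcribed.
So MorC is produced and active.
Tagatose is absent, so DovQ is inactive.
Mn²⁺ is present, so TemZ is inactive.
Zn²⁺ is absent, so UlmL is inactive.
Required activator UlmL is absent, so *fenF* is not transcribed.
So FenF is not produced.
With no repressor bound, *orvH* is transcribed.
So OrvH is produced and active.
Autoinducer-2 is present, so DovF is inactive.
With repressor OrvH bound, *fubN* is not transcribed.
So FubN is not produced.
With repressor MorC bound, *haxN* is not transcribed.

OFF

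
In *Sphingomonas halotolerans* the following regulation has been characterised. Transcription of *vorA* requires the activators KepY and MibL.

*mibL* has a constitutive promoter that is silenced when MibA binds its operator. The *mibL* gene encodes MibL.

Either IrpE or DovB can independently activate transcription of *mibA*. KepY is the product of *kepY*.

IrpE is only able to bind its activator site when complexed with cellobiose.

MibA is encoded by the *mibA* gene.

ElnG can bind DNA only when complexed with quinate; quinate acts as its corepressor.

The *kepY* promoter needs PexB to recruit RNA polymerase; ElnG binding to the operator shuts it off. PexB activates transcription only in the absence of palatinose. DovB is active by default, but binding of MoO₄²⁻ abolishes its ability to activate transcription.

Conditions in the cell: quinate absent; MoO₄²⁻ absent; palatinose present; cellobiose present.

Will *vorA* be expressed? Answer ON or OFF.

OFF

Quinate is absent, so ElnG is inactive.
Palatinose is present, so PexB is inactive.
Required activator PexB is absent, so *kepY* is not transcribed.
So KepY is not produced.
Cellobiose is present, so IrpE is active.
MoO₄²⁻ is absent, so DovB is active.
Activator IrpE is present, so *mibA* is transcribed.
So MibA is produced and active.
With repressor MibA bound, *mibL* is not transcribed.
So MibL is not produced.
Required activator KepY is absent, so *vorA* is not transcribed.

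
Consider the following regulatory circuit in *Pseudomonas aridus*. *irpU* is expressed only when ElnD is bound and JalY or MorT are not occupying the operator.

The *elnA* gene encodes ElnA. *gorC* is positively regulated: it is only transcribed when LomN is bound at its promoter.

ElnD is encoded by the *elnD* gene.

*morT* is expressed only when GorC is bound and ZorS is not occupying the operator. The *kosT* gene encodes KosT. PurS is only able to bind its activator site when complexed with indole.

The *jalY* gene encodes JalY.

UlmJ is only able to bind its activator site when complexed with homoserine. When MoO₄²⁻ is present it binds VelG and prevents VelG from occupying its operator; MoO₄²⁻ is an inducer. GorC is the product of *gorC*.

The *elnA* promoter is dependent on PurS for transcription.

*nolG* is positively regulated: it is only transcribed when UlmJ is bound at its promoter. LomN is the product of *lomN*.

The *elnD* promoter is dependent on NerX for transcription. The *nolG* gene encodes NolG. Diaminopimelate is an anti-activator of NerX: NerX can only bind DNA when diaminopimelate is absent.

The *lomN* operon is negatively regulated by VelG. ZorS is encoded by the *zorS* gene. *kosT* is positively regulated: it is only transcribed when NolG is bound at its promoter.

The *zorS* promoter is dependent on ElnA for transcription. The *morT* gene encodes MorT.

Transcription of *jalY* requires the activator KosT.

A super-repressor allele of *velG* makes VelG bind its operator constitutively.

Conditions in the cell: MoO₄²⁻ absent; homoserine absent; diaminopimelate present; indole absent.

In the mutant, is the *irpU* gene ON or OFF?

Homoserine is absent, so UlmJ is inactive.
Required activator UlmJ is absent, so *nolG* is not transcribed.
So NolG is not produced.
Required activator NolG is absent, so *kosT* is not transcribed.
So KosT is not produced.
Required activator KosT is absent, so *jalY* is not transcribed.
So JalY is not produced.
Diaminopimelate is present, so NerX is inactive.
Required activator NerX is absent, so *elnD* is not transcribed.
So ElnD is not produced.
VelG is constitutively active in this strain.
With repressor VelG bound, *lomN* is not transcribed.
So LomN is not produced.
Required activator LomN is absent, so *gorC* is not transcribed.
So GorC is not produced.
Indole is absent, so PurS is inactive.
Required activator PurS is absent, so *elnA* is not transcribed.
So ElnA is not produced.
Required activator ElnA is absent, so *zorS* is not transcribed.
So ZorS is not produced.
Required activator GorC is absent, so *morT* is not transcribed.
So MorT is not produced.
Required activator ElnD is absent, so *irpU* is not transcribed.

OFF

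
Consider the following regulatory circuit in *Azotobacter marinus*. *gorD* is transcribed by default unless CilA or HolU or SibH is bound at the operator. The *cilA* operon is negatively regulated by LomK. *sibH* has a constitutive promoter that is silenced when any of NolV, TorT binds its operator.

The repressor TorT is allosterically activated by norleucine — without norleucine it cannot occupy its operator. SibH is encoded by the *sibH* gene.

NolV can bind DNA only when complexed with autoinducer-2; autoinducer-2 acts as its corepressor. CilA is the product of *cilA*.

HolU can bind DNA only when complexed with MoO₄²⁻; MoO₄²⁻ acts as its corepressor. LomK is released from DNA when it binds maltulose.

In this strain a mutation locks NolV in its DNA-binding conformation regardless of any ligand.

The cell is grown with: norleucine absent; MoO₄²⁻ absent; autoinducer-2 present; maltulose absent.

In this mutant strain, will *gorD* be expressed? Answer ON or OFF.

ON

Maltulose is absent, so LomK is active.
With repressor LomK bound, *cilA* is not transcribed.
So CilA is not produced.
MoO₄²⁻ is absent, so HolU is inactive.
NolV is constitutively active in this strain.
Norleucine is absent, so TorT is inactive.
With repressor NolV bound, *sibH* is not transcribed.
So SibH is not produced.
With no repressor bound, *gorD* is transcribed.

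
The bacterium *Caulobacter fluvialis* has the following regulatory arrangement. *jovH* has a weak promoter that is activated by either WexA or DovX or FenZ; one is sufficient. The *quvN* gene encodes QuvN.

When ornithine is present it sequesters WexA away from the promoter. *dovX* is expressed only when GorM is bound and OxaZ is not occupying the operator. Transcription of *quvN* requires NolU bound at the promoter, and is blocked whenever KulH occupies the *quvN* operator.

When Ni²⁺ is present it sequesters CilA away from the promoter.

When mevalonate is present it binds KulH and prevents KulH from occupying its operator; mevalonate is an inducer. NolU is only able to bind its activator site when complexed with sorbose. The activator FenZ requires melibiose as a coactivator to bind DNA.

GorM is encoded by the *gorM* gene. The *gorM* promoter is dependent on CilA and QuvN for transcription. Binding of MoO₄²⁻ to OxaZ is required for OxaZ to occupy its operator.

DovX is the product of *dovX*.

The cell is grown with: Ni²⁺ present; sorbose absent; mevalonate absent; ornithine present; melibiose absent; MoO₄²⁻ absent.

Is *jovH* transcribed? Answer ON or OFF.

OFF

Ornithine is present, so WexA is inactive.
Ni²⁺ is present, so CilA is inactive.
Mevalonate is absent, so KulH is active.
Sorbose is absent, so NolU is inactive.
With repressor KulH bound, *quvN* is not transcribed.
So QuvN is not produced.
Required activator CilA is absent, so *gorM* is not transcribed.
So GorM is not produced.
MoO₄²⁻ is absent, so OxaZ is inactive.
Required activator GorM is absent, so *dovX* is not transcribed.
So DovX is not produced.
Melibiose is absent, so FenZ is inactive.
No activator is available at the *jovH* promoter, so *jovH* is not transcribed.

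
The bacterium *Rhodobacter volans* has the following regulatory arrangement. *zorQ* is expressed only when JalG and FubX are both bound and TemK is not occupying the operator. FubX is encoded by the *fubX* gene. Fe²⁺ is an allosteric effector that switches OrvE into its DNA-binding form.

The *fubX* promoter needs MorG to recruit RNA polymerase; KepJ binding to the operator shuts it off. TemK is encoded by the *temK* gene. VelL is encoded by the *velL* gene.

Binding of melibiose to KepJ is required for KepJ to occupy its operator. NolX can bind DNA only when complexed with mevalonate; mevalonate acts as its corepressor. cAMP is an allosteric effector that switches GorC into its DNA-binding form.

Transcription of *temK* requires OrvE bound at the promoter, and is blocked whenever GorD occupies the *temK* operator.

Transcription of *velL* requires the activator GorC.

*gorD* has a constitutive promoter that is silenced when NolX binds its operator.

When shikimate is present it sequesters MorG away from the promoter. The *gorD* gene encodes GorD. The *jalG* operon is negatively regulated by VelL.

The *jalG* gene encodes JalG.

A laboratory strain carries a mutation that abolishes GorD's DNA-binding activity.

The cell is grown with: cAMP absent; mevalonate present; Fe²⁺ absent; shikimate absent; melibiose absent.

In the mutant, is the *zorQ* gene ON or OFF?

GorD is non-functional in this strain, so it has no effect.
Fe²⁺ is absent, so OrvE is inactive.
Required activator OrvE is absent, so *temK* is not transcribed.
So TemK is not produced.
cAMP is absent, so GorC is inactive.
Required activator GorC is absent, so *velL* is not transcribed.
So VelL is not produced.
With no repressor bound, *jalG* is transcribed.
So JalG is produced and active.
Melibiose is absent, so KepJ is inactive.
Shikimate is absent, so MorG is active.
No repressor is bound and MorG is active, so *fubX* is transcribed.
So FubX is produced and active.
No repressor is bound and JalG and FubX are active, so *zorQ* is transcribed.

ON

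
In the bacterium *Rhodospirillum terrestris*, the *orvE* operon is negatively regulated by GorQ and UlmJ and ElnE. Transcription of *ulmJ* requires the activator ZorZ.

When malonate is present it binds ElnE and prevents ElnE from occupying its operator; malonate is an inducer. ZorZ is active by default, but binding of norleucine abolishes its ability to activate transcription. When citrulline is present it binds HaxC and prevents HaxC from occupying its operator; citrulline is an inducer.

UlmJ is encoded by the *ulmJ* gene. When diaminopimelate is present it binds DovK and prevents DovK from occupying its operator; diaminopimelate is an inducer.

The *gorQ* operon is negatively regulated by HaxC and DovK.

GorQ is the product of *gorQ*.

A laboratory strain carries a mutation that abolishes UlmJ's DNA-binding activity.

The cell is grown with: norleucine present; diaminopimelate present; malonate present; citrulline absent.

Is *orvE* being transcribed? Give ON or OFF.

ON

Citrulline is absent, so HaxC is active.
Diaminopimelate is present, so DovK is inactive.
With repressor HaxC bound, *gorQ* is not transcribed.
So GorQ is not produced.
UlmJ is non-functional in this strain, so it has no effect.
Malonate is present, so ElnE is inactive.
With no repressor bound, *orvE* is transcribed.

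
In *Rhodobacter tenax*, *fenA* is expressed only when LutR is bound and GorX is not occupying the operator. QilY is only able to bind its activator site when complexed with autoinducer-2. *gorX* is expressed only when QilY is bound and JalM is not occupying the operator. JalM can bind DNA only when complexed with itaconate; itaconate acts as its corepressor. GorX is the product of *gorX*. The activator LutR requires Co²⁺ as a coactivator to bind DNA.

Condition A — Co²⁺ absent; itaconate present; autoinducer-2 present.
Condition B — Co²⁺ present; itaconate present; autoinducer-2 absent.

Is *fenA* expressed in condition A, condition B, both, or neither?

Condition A:
Co²⁺ is absent, so LutR is inactive.
Itaconate is present, so JalM is active.
Autoinducer-2 is present, so QilY is active.
With repressor JalM bound, *gorX* is not transcribed.
So GorX is not produced.
Required activator LutR is absent, so *fenA* is not transcribed.
→ *fenA* is OFF in A.
Condition B:
Co²⁺ is present, so LutR is active.
Itaconate is present, so JalM is active.
Autoinducer-2 is absent, so QilY is inactive.
With repressor JalM bound, *gorX* is not transcribed.
So GorX is not produced.
No repressor is bound and LutR is active, so *fenA* is transcribed.
→ *fenA* is ON in B.

B only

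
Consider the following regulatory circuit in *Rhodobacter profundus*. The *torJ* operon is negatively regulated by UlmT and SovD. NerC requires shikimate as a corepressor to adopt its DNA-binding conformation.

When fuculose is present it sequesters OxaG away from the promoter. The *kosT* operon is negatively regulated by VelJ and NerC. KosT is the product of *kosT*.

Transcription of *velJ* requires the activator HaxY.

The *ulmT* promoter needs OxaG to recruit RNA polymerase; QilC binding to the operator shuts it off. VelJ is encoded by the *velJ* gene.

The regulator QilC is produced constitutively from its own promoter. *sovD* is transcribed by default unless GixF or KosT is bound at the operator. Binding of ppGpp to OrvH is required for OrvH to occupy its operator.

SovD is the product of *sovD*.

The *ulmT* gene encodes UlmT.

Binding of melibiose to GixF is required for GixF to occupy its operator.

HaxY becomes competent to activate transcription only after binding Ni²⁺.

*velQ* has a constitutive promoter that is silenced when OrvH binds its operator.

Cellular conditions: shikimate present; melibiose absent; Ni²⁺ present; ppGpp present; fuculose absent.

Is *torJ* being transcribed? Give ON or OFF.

QilC is produced constitutively and is active.
Fuculose is absent, so OxaG is active.
With repressor QilC bound, *ulmT* is not transcribed.
So UlmT is not produced.
Melibiose is absent, so GixF is inactive.
Ni²⁺ is present, so HaxY is active.
No repressor is bound and HaxY is active, so *velJ* is transcribed.
So VelJ is produced and active.
Shikimate is present, so NerC is active.
With repressor VelJ bound, *kosT* is not transcribed.
So KosT is not produced.
With no repressor bound, *sovD* is transcribed.
So SovD is produced and active.
With repressor SovD bound, *torJ* is not transcribed.

OFF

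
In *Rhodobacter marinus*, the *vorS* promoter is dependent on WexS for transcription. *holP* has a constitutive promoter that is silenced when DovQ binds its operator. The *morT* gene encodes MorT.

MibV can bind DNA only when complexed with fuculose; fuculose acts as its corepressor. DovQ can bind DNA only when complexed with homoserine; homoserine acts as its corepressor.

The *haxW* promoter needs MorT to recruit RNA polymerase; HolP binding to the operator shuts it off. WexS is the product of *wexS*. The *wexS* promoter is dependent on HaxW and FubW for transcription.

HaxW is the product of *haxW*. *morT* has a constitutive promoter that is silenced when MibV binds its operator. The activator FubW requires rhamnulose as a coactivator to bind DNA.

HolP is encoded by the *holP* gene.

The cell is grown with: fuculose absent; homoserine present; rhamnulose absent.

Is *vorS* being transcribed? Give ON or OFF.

Fuculose is absent, so MibV is inactive.
With no repressor bound, *morT* is transcribed.
So MorT is produced and active.
Homoserine is present, so DovQ is active.
With repressor DovQ bound, *holP* is not transcribed.
So HolP is not produced.
No repressor is bound and MorT is active, so *haxW* is transcribed.
So HaxW is produced and active.
Rhamnulose is absent, so FubW is inactive.
Required activator FubW is absent, so *wexS* is not transcribed.
So WexS is not produced.
Required activator WexS is absent, so *vorS* is not transcribed.

OFF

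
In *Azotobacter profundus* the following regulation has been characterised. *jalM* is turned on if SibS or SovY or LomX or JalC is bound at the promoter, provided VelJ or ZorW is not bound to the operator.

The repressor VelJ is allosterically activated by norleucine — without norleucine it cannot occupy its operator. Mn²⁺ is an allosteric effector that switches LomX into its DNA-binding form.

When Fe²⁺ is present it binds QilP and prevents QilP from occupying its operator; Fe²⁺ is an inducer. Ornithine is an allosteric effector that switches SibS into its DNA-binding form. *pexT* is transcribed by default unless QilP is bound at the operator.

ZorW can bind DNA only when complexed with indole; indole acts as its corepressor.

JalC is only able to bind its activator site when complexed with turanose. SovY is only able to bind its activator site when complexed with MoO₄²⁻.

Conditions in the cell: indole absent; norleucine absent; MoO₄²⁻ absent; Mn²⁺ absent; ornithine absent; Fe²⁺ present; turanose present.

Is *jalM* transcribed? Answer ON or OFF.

ON

Ornithine is absent, so SibS is inactive.
Norleucine is absent, so VelJ is inactive.
Indole is absent, so ZorW is inactive.
MoO₄²⁻ is absent, so SovY is inactive.
Mn²⁺ is absent, so LomX is inactive.
Turanose is present, so JalC is active.
Activator JalC is present, so *jalM* is transcribed.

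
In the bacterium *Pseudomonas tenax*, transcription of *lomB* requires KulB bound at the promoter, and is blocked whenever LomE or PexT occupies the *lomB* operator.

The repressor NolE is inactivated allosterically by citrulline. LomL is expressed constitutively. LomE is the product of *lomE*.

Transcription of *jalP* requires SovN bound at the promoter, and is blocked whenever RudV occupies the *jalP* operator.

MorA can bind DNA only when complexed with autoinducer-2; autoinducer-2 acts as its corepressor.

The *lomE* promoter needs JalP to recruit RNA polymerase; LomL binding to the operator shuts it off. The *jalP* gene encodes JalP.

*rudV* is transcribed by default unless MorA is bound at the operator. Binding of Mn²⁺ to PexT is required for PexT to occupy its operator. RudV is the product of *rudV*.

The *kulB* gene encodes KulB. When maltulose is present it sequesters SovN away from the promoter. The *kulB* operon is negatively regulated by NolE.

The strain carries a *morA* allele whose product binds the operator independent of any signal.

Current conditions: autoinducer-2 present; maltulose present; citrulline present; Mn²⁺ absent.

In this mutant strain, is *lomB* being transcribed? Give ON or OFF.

ON

Citrulline is present, so NolE is inactive.
With no repressor bound, *kulB* is transcribed.
So KulB is produced and active.
Maltulose is present, so SovN is inactive.
MorA is constitutively active in this strain.
With repressor MorA bound, *rudV* is not transcribed.
So RudV is not produced.
Required activator SovN is absent, so *jalP* is not transcribed.
So JalP is not produced.
LomL is produced constitutively and is active.
With repressor LomL bound, *lomE* is not transcribed.
So LomE is not produced.
Mn²⁺ is absent, so PexT is inactive.
No repressor is bound and KulB is active, so *lomB* is transcribed.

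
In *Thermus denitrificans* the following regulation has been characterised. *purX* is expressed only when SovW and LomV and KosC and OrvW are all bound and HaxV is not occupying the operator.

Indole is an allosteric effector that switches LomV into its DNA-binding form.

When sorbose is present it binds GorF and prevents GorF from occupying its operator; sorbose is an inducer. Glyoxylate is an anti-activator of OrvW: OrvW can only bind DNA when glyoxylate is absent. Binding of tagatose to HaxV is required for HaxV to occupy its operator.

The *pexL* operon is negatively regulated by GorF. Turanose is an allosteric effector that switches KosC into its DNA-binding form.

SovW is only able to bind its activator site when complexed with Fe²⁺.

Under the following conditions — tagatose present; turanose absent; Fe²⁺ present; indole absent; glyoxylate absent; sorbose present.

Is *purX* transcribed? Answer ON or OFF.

OFF

Fe²⁺ is present, so SovW is active.
Indole is absent, so LomV is inactive.
Tagatose is present, so HaxV is active.
Turanose is absent, so KosC is inactive.
Glyoxylate is absent, so OrvW is active.
With repressor HaxV bound, *purX* is not transcribed.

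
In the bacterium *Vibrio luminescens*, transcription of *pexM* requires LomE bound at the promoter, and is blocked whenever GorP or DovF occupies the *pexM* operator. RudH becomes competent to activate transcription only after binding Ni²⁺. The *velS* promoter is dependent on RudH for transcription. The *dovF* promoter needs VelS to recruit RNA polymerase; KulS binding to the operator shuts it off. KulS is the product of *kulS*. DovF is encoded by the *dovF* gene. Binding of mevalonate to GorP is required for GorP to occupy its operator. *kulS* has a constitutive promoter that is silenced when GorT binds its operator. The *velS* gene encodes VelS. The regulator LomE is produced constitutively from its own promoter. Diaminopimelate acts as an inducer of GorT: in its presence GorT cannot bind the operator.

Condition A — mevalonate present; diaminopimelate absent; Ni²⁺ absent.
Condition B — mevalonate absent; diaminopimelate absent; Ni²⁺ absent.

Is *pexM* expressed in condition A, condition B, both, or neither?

B only

Condition A:
Mevalonate is present, so GorP is active.
LomE is produced constitutively and is active.
Diaminopimelate is absent, so GorT is active.
With repressor GorT bound, *kulS* is not transcribed.
So KulS is not produced.
Ni²⁺ is absent, so RudH is inactive.
Required activator RudH is absent, so *velS* is not transcribed.
So VelS is not produced.
Required activator VelS is absent, so *dovF* is not transcribed.
So DovF is not produced.
With repressor GorP bound, *pexM* is not transcribed.
→ *pexM* is OFF in A.
Condition B:
Mevalonate is absent, so GorP is inactive.
LomE is produced constitutively and is active.
Diaminopimelate is absent, so GorT is active.
With repressor GorT bound, *kulS* is not transcribed.
So KulS is not produced.
Ni²⁺ is absent, so RudH is inactive.
Required activator RudH is absent, so *velS* is not transcribed.
So VelS is not produced.
Required activator VelS is absent, so *dovF* is not transcribed.
So DovF is not produced.
No repressor is bound and LomE is active, so *pexM* is transcribed.
→ *pexM* is ON in B.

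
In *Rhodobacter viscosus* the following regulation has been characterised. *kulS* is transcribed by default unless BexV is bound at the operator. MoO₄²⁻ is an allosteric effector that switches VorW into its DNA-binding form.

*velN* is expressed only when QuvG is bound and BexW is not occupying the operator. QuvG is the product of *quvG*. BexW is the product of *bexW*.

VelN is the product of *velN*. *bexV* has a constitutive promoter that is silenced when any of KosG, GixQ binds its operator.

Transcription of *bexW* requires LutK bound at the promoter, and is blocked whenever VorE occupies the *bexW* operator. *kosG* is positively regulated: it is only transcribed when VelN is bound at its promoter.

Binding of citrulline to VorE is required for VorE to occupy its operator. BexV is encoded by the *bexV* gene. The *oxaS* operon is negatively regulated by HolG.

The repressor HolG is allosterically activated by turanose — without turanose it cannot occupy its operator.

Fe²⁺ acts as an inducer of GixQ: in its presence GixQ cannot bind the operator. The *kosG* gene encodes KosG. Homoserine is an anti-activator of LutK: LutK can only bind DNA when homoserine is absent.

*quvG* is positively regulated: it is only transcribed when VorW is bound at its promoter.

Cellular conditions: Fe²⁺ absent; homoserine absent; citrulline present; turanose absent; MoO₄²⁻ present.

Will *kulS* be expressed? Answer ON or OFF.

ON

MoO₄²⁻ is present, so VorW is active.
No repressor is bound and VorW is active, so *quvG* is transcribed.
So QuvG is produced and active.
Homoserine is absent, so LutK is active.
Citrulline is present, so VorE is active.
With repressor VorE bound, *bexW* is not transcribed.
So BexW is not produced.
No repressor is bound and QuvG is active, so *velN* is transcribed.
So VelN is produced and active.
No repressor is bound and VelN is active, so *kosG* is transcribed.
So KosG is produced and active.
Fe²⁺ is absent, so GixQ is active.
With repressor KosG bound, *bexV* is not transcribed.
So BexV is not produced.
With no repressor bound, *kulS* is transcribed.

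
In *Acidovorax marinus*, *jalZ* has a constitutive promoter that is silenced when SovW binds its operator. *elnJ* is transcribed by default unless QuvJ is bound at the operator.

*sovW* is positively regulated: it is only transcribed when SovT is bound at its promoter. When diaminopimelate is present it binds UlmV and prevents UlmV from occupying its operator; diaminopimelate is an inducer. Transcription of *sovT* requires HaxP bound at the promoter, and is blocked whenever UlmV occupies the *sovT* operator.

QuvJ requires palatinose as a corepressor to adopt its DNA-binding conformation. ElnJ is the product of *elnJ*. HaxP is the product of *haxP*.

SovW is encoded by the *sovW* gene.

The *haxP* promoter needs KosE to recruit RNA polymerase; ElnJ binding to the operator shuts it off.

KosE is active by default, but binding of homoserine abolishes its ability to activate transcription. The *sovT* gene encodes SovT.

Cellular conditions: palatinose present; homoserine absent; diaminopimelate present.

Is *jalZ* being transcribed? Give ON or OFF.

Palatinose is present, so QuvJ is active.
With repressor QuvJ bound, *elnJ* is not transcribed.
So ElnJ is not produced.
Homoserine is absent, so KosE is active.
No repressor is bound and KosE is active, so *haxP* is transcribed.
So HaxP is produced and active.
Diaminopimelate is present, so UlmV is inactive.
No repressor is bound and HaxP is active, so *sovT* is transcribed.
So SovT is produced and active.
No repressor is bound and SovT is active, so *sovW* is transcribed.
So SovW is produced and active.
With repressor SovW bound, *jalZ* is not transcribed.

OFF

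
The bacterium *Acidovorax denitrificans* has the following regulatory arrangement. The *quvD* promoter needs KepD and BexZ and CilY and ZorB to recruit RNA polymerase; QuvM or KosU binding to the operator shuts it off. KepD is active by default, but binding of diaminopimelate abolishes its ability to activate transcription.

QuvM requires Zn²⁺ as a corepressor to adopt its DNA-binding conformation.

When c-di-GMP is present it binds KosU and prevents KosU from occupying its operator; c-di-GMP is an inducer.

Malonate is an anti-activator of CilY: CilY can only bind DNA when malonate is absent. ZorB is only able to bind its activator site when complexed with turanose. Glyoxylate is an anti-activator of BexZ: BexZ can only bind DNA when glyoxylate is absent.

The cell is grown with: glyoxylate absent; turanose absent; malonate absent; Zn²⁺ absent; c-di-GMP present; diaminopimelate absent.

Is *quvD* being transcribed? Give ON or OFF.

Zn²⁺ is absent, so QuvM is inactive.
Diaminopimelate is absent, so KepD is active.
Glyoxylate is absent, so BexZ is active.
Malonate is absent, so CilY is active.
c-di-GMP is present, so KosU is inactive.
Turanose is absent, so ZorB is inactive.
Required activator ZorB is absent, so *quvD* is not transcribed.

OFF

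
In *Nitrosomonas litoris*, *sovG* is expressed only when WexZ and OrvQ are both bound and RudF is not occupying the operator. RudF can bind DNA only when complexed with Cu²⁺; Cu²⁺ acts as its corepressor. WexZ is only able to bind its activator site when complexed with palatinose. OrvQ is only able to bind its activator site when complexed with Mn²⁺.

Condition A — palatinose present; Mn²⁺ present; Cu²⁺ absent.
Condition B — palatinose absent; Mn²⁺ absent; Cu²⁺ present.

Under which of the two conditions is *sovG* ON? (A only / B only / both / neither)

Condition A:
Palatinose is present, so WexZ is active.
Mn²⁺ is present, so OrvQ is active.
Cu²⁺ is absent, so RudF is inactive.
No repressor is bound and WexZ and OrvQ are active, so *sovG* is transcribed.
→ *sovG* is ON in A.
Condition B:
Palatinose is absent, so WexZ is inactive.
Mn²⁺ is absent, so OrvQ is inactive.
Cu²⁺ is present, so RudF is active.
With repressor RudF bound, *sovG* is not transcribed.
→ *sovG* is OFF in B.

A only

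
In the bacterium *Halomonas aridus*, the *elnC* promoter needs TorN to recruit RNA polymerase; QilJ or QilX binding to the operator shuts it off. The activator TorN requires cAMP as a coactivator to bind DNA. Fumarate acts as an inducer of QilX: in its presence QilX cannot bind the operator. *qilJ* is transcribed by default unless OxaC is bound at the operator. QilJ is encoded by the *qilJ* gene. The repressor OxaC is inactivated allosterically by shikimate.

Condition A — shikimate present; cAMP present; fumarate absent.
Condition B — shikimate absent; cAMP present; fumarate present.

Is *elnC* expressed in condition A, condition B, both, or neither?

B only

Condition A:
Shikimate is present, so OxaC is inactive.
With no repressor bound, *qilJ* is transcribed.
So QilJ is produced and active.
cAMP is present, so TorN is active.
Fumarate is absent, so QilX is active.
With repressor QilJ bound, *elnC* is not transcribed.
→ *elnC* is OFF in A.
Condition B:
Shikimate is absent, so OxaC is active.
With repressor OxaC bound, *qilJ* is not transcribed.
So QilJ is not produced.
cAMP is present, so TorN is active.
Fumarate is present, so QilX is inactive.
No repressor is bound and TorN is active, so *elnC* is transcribed.
→ *elnC* is ON in B.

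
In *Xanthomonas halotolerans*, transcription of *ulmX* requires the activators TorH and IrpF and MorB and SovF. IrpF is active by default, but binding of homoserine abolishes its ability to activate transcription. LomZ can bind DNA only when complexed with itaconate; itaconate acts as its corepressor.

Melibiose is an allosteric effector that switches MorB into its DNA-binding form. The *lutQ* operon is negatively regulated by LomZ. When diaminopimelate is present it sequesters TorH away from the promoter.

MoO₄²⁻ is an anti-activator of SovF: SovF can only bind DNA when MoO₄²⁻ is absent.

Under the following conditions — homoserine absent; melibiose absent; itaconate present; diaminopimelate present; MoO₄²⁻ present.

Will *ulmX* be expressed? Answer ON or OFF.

Diaminopimelate is present, so TorH is inactive.
Homoserine is absent, so IrpF is active.
Melibiose is absent, so MorB is inactive.
MoO₄²⁻ is present, so SovF is inactive.
Required activator TorH is absent, so *ulmX* is not transcribed.

OFF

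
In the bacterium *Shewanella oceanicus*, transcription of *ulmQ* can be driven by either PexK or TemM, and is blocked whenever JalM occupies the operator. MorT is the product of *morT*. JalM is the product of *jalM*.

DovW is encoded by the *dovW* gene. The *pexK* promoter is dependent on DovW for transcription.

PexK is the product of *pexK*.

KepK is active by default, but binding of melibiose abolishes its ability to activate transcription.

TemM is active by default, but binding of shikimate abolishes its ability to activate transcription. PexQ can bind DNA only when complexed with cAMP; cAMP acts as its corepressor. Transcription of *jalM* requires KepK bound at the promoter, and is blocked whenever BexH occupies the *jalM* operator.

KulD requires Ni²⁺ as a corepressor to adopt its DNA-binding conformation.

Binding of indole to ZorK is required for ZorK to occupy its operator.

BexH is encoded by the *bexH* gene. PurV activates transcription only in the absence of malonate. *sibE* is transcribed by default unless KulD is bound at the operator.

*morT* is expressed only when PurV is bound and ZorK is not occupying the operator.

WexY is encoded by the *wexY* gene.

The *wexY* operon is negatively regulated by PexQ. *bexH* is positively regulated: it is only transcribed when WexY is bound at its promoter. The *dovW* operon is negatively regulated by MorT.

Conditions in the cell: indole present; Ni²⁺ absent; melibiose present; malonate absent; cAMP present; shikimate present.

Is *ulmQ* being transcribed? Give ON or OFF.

Malonate is absent, so PurV is active.
Indole is present, so ZorK is active.
With repressor ZorK bound, *morT* is not transcribed.
So MorT is not produced.
With no repressor bound, *dovW* is transcribed.
So DovW is produced and active.
No repressor is bound and DovW is active, so *pexK* is transcribed.
So PexK is produced and active.
Shikimate is present, so TemM is inactive.
cAMP is present, so PexQ is active.
With repressor PexQ bound, *wexY* is not transcribed.
So WexY is not produced.
Required activator WexY is absent, so *bexH* is not transcribed.
So BexH is not produced.
Melibiose is present, so KepK is inactive.
Required activator KepK is absent, so *jalM* is not transcribed.
So JalM is not produced.
Activator PexK is present, so *ulmQ* is transcribed.

ON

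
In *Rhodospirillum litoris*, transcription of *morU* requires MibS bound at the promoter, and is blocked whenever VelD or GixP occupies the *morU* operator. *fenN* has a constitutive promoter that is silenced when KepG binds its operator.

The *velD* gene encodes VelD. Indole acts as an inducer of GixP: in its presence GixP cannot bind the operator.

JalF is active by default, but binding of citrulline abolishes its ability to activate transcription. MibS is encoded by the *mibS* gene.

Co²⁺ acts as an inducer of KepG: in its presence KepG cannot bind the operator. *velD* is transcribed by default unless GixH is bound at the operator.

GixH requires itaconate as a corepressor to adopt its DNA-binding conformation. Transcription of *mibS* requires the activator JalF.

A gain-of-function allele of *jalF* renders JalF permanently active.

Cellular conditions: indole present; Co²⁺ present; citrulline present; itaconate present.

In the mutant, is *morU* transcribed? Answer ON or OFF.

ON

JalF is constitutively active in this strain.
No repressor is bound and JalF is active, so *mibS* is transcribed.
So MibS is produced and active.
Itaconate is present, so GixH is active.
With repressor GixH bound, *velD* is not transcribed.
So VelD is not produced.
Indole is present, so GixP is inactive.
No repressor is bound and MibS is active, so *morU* is transcribed.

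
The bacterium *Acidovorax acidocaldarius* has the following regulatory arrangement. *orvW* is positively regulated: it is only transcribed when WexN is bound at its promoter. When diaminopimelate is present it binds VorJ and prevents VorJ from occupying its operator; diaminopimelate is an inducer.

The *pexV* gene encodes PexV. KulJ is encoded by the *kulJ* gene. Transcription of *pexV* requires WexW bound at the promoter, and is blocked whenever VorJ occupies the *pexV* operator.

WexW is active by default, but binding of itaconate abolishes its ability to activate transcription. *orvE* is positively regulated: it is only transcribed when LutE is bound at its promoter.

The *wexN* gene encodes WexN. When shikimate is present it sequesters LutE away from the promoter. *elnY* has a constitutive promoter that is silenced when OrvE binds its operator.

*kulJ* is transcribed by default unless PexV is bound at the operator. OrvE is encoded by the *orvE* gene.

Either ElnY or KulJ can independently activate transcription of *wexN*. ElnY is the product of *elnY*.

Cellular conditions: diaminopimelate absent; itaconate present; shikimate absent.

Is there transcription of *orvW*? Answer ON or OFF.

ON

Shikimate is absent, so LutE is active.
No repressor is bound and LutE is active, so *orvE* is transcribed.
So OrvE is produced and active.
With repressor OrvE bound, *elnY* is not transcribed.
So ElnY is not produced.
Diaminopimelate is absent, so VorJ is active.
Itaconate is present, so WexW is inactive.
With repressor VorJ bound, *pexV* is not transcribed.
So PexV is not produced.
With no repressor bound, *kulJ* is transcribed.
So KulJ is produced and active.
Activator KulJ is present, so *wexN* is transcribed.
So WexN is produced and active.
No repressor is bound and WexN is active, so *orvW* is transcribed.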